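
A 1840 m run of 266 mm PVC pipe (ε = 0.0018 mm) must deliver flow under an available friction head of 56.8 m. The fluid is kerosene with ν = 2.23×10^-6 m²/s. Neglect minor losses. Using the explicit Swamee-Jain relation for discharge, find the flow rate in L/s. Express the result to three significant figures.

Q ≈ 190 L/s

Swamee-Jain (Type II): Q = -0.965·√(gD⁵h_f/L)·ln[ε/(3.7D) + √(3.17ν²L/(gD³h_f))]
√(gD⁵h_f/L) = √(9.81·0.266⁵·56.8/1840) = 0.02008
ε/(3.7D) = 1.83×10^-6; √(3.17ν²L/(gD³h_f)) = 5.26×10^-5
Q = -0.965·0.02008·ln(5.442×10^-5) = 0.1903 m³/s
Check: V = 3.42 m/s, Re = 4.08×10^5, f = 0.01367, h_f = 56.5 m ≈ 56.8 m ✓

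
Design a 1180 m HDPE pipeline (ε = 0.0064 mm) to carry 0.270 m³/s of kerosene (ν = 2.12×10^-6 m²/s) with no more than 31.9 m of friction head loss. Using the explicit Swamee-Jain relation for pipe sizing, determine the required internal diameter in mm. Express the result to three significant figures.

D ≈ 316 mm

Swamee-Jain (Type III): D = 0.66·[ε^1.25·(LQ²/(gh_f))^4.75 + ν·Q^9.4·(L/(gh_f))^5.2]^0.04
LQ²/(gh_f) = 0.2749; L/(gh_f) = 3.771
Term 1 = ε^1.25·(…)^4.75 = 6.98×10^-10; Term 2 = ν·Q^9.4·(…)^5.2 = 9.52×10^-9
D = 0.66·(6.98×10^-10 + 9.52×10^-9)^0.04 = 0.3162 m = 316 mm
Check: V = 3.44 m/s, Re = 5.13×10^5, f = 0.01336, h_f = 30.0 m ≈ 31.9 m ✓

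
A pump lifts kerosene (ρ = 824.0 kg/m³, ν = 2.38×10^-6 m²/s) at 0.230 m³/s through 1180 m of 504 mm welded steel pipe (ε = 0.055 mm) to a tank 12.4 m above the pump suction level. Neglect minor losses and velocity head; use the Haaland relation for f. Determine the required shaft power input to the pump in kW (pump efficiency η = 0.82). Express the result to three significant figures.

P_shaft ≈ 33.8 kW

V = 4Q/(πD²) = 1.153 m/s; Re = 2.44×10^5; ε/D = 1.09×10^-4; f = 0.01577
h_f = f(L/D)V²/2g = 2.501 m
Total head H = z + h_f = 12.4 + 2.501 = 14.90 m
P_hyd = ρgQH = 824.0·9.81·0.230·14.90 = 27.70 kW
P_shaft = P_hyd/η = 27.70/0.82 = 33.78 kW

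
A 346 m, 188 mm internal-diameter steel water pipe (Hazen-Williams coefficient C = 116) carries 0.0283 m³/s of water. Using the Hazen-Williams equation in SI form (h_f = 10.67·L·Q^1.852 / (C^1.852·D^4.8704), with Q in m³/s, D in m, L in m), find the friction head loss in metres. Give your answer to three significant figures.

h_f ≈ 2.58 m

h_f = 10.67·346·0.0283^1.852 / (116^1.852·0.188^4.8704) = 2.581 m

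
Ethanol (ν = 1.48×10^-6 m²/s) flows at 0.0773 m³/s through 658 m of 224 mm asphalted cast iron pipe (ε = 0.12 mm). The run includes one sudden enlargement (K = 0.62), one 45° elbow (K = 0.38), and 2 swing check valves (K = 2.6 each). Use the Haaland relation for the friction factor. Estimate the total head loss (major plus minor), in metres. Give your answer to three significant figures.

V = 4Q/(πD²) = 1.962 m/s; V²/2g = 0.1961 m
Re = 2.97×10^5, ε/D = 5.36×10^-4 → f = 0.01829 (Haaland)
Major: h_f = f(L/D)·V²/2g = 0.01829·2938·0.1961 = 10.54 m
Minor: ΣK = 6.20; h_m = ΣK·V²/2g = 1.216 m
Total H_L = 10.54 + 1.216 = 11.75 m

H_L ≈ 11.8 m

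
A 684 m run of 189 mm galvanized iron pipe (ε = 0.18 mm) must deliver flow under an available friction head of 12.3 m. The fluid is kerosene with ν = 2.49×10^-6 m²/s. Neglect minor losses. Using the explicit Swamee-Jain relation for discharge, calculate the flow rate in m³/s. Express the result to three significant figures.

Swamee-Jain (Type II): Q = -0.965·√(gD⁵h_f/L)·ln[ε/(3.7D) + √(3.17ν²L/(gD³h_f))]
√(gD⁵h_f/L) = √(9.81·0.189⁵·12.3/684) = 0.006522
ε/(3.7D) = 2.57×10^-4; √(3.17ν²L/(gD³h_f)) = 1.28×10^-4
Q = -0.965·0.006522·ln(3.859×10^-4) = 0.04947 m³/s
Check: V = 1.76 m/s, Re = 1.34×10^5, f = 0.02161, h_f = 12.4 m ≈ 12.3 m ✓

Q ≈ 0.0495 m³/s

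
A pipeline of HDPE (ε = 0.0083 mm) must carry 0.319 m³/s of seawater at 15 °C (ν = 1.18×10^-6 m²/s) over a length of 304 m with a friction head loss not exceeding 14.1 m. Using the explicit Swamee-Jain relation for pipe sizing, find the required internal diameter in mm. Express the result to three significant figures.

D ≈ 296 mm

Swamee-Jain (Type III): D = 0.66·[ε^1.25·(LQ²/(gh_f))^4.75 + ν·Q^9.4·(L/(gh_f))^5.2]^0.04
LQ²/(gh_f) = 0.2236; L/(gh_f) = 2.198
Term 1 = ε^1.25·(…)^4.75 = 3.62×10^-10; Term 2 = ν·Q^9.4·(…)^5.2 = 1.53×10^-9
D = 0.66·(3.62×10^-10 + 1.53×10^-9)^0.04 = 0.2956 m = 296 mm
Check: V = 4.65 m/s, Re = 1.16×10^6, f = 0.01202, h_f = 13.6 m ≈ 14.1 m ✓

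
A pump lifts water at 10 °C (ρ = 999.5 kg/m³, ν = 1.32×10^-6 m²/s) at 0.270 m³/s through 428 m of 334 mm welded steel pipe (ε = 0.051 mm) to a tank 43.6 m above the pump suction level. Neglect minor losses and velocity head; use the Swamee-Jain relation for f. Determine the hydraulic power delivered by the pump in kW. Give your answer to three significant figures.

P_hyd ≈ 139 kW

V = 4Q/(πD²) = 3.082 m/s; Re = 7.80×10^5; ε/D = 1.53×10^-4; f = 0.01448
h_f = f(L/D)V²/2g = 8.978 m
Total head H = z + h_f = 43.6 + 8.978 = 52.58 m
P_hyd = ρgQH = 999.5·9.81·0.270·52.58 = 139.2 kW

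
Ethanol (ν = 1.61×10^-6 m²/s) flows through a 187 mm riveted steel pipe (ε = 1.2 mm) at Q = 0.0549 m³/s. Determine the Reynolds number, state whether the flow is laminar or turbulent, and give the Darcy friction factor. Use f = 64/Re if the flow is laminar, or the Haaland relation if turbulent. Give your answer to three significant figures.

Re ≈ 2.32×10^5; turbulent; f ≈ 0.0332

V = 4Q/(πD²) = 1.999 m/s
Re = VD/ν = 1.999·0.187/1.61×10^-6 = 2.32×10^5
Re > 4000 → turbulent; ε/D = 0.00642
Haaland: f = 0.03318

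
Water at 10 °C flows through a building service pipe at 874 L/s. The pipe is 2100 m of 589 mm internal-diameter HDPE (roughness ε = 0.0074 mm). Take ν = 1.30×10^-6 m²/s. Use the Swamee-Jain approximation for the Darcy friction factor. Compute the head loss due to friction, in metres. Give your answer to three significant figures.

V = 4Q/(πD²) = 4·0.874/(π·0.589²) = 3.208 m/s
Re = VD/ν = 3.208·0.589/1.30×10^-6 = 1.45×10^6 → turbulent
ε/D = 0.0074/589 = 1.26×10^-5
Swamee-Jain: f = 0.01129
h_f = f(L/D)V²/(2g) = 0.01129·(2100/0.589)·3.208²/(2·9.81) = 21.11 m

h_f ≈ 21.1 m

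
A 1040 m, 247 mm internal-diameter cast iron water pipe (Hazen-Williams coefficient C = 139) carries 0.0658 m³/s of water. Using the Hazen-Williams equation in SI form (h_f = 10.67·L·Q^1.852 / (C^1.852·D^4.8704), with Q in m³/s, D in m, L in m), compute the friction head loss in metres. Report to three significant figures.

h_f = 10.67·1040·0.0658^1.852 / (139^1.852·0.247^4.8704) = 7.006 m

h_f ≈ 7.01 m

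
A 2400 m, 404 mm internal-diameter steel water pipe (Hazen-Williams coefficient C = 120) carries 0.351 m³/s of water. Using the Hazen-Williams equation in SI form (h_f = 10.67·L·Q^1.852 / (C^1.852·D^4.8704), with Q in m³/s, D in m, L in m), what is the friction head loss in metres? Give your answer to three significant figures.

h_f ≈ 42.9 m

h_f = 10.67·2400·0.351^1.852 / (120^1.852·0.404^4.8704) = 42.93 m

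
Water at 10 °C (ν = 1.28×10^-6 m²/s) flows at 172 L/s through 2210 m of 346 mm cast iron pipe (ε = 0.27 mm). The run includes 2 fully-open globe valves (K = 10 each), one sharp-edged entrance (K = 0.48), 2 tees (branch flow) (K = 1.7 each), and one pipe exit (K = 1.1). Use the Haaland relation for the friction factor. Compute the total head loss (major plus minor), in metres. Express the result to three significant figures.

V = 4Q/(πD²) = 1.829 m/s; V²/2g = 0.1706 m
Re = 4.94×10^5, ε/D = 7.80×10^-4 → f = 0.01917 (Haaland)
Major: h_f = f(L/D)·V²/2g = 0.01917·6387·0.1706 = 20.88 m
Minor: ΣK = 25.0; h_m = ΣK·V²/2g = 4.261 m
Total H_L = 20.88 + 4.261 = 25.14 m

H_L ≈ 25.1 m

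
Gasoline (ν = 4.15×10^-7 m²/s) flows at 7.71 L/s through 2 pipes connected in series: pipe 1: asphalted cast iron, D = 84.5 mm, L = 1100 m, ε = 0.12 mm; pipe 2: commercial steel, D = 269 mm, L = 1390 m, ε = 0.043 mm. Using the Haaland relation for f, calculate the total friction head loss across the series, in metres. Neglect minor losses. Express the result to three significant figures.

H ≈ 27.9 m

Pipe 1: V = 1.375 m/s, Re = 2.80×10^5, ε/D = 0.00142, f = 0.02218, h_1 = f(L/D)V²/2g = 27.82 m
Pipe 2: V = 0.1357 m/s, Re = 8.79×10^4, ε/D = 1.60×10^-4, f = 0.01898, h_2 = f(L/D)V²/2g = 0.09200 m
Series → Q common, losses add: H = Σh = 27.91 m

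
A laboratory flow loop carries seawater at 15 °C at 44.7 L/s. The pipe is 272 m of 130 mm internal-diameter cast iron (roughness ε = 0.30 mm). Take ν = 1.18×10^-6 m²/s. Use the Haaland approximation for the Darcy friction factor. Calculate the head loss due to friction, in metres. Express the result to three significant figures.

V = 4Q/(πD²) = 4·0.0447/(π·0.130²) = 3.368 m/s
Re = VD/ν = 3.368·0.130/1.18×10^-6 = 3.71×10^5 → turbulent
ε/D = 0.30/130 = 0.00231
Haaland: f = 0.02478
h_f = f(L/D)V²/(2g) = 0.02478·(272/0.130)·3.368²/(2·9.81) = 29.97 m

h_f ≈ 30.0 m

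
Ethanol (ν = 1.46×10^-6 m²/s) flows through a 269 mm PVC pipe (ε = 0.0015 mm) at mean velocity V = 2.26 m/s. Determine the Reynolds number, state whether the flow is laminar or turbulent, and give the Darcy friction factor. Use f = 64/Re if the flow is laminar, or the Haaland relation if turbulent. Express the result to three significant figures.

Re = VD/ν = 2.260·0.269/1.46×10^-6 = 4.16×10^5
Re > 4000 → turbulent; ε/D = 5.58×10^-6
Haaland: f = 0.01356

Re ≈ 4.16×10^5; turbulent; f ≈ 0.0136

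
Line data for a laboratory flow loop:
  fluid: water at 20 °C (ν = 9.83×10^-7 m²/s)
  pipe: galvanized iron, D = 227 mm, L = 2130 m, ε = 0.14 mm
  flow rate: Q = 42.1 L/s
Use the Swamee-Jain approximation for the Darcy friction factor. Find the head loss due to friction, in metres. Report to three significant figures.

V = 4Q/(πD²) = 4·0.0421/(π·0.227²) = 1.040 m/s
Re = VD/ν = 1.040·0.227/9.83×10^-7 = 2.40×10^5 → turbulent
ε/D = 0.14/227 = 6.17×10^-4
Swamee-Jain: f = 0.01925
h_f = f(L/D)V²/(2g) = 0.01925·(2130/0.227)·1.040²/(2·9.81) = 9.964 m

h_f ≈ 9.96 m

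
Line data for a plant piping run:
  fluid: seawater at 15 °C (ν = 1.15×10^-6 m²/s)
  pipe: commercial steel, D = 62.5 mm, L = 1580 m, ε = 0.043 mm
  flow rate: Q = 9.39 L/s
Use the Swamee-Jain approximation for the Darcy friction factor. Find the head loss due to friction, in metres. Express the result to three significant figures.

V = 4Q/(πD²) = 4·0.00939/(π·0.0625²) = 3.061 m/s
Re = VD/ν = 3.061·0.0625/1.15×10^-6 = 1.66×10^5 → turbulent
ε/D = 0.043/62.5 = 6.88×10^-4
Swamee-Jain: f = 0.02016
h_f = f(L/D)V²/(2g) = 0.02016·(1580/0.0625)·3.061²/(2·9.81) = 243.3 m

h_f ≈ 243 m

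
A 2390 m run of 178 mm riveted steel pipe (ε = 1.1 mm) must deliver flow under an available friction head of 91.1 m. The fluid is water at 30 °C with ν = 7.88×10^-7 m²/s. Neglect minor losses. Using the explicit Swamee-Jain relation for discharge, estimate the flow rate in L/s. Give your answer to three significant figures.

Q ≈ 50.3 L/s

Swamee-Jain (Type II): Q = -0.965·√(gD⁵h_f/L)·ln[ε/(3.7D) + √(3.17ν²L/(gD³h_f))]
√(gD⁵h_f/L) = √(9.81·0.178⁵·91.1/2390) = 0.008174
ε/(3.7D) = 0.00167; √(3.17ν²L/(gD³h_f)) = 3.06×10^-5
Q = -0.965·0.008174·ln(0.001701) = 0.05030 m³/s
Check: V = 2.02 m/s, Re = 4.57×10^5, f = 0.03269, h_f = 91.4 m ≈ 91.1 m ✓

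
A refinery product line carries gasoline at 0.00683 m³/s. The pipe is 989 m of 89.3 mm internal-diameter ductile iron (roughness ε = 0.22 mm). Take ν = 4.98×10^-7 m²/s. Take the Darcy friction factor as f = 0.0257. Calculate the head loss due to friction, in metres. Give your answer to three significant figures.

h_f ≈ 17.3 m

V = 4Q/(πD²) = 4·0.00683/(π·0.0893²) = 1.091 m/s
h_f = f(L/D)V²/(2g) = 0.02570·(989/0.0893)·1.091²/(2·9.81) = 17.25 m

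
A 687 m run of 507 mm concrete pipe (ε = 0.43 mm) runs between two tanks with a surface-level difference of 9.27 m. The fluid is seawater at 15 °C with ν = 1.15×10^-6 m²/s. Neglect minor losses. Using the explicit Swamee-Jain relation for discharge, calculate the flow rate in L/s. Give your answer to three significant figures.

Swamee-Jain (Type II): Q = -0.965·√(gD⁵h_f/L)·ln[ε/(3.7D) + √(3.17ν²L/(gD³h_f))]
√(gD⁵h_f/L) = √(9.81·0.507⁵·9.27/687) = 0.06659
ε/(3.7D) = 2.29×10^-4; √(3.17ν²L/(gD³h_f)) = 1.56×10^-5
Q = -0.965·0.06659·ln(2.448×10^-4) = 0.5343 m³/s
Check: V = 2.65 m/s, Re = 1.17×10^6, f = 0.01925, h_f = 9.31 m ≈ 9.27 m ✓

Q ≈ 534 L/s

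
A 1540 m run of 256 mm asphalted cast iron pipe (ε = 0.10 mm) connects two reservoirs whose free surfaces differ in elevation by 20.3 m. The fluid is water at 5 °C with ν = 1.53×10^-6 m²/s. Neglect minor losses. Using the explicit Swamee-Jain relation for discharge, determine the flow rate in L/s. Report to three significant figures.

Swamee-Jain (Type II): Q = -0.965·√(gD⁵h_f/L)·ln[ε/(3.7D) + √(3.17ν²L/(gD³h_f))]
√(gD⁵h_f/L) = √(9.81·0.256⁵·20.3/1540) = 0.01192
ε/(3.7D) = 1.06×10^-4; √(3.17ν²L/(gD³h_f)) = 5.85×10^-5
Q = -0.965·0.01192·ln(1.641×10^-4) = 0.1003 m³/s
Check: V = 1.95 m/s, Re = 3.26×10^5, f = 0.01755, h_f = 20.4 m ≈ 20.3 m ✓

Q ≈ 100 L/s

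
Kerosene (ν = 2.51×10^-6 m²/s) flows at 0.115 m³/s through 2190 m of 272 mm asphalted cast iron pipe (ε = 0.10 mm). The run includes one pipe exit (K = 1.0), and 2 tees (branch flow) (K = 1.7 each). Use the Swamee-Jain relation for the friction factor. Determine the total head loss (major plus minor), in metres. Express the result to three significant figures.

V = 4Q/(πD²) = 1.979 m/s; V²/2g = 0.1996 m
Re = 2.14×10^5, ε/D = 3.68×10^-4 → f = 0.01807 (Swamee-Jain)
Major: h_f = f(L/D)·V²/2g = 0.01807·8051·0.1996 = 29.04 m
Minor: ΣK = 4.40; h_m = ΣK·V²/2g = 0.8784 m
Total H_L = 29.04 + 0.8784 = 29.92 m

H_L ≈ 29.9 m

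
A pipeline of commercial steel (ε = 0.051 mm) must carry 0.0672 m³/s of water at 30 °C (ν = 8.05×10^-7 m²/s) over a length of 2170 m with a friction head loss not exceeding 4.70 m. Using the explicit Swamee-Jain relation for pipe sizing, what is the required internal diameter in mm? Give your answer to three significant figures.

Swamee-Jain (Type III): D = 0.66·[ε^1.25·(LQ²/(gh_f))^4.75 + ν·Q^9.4·(L/(gh_f))^5.2]^0.04
LQ²/(gh_f) = 0.2125; L/(gh_f) = 47.06
Term 1 = ε^1.25·(…)^4.75 = 2.75×10^-9; Term 2 = ν·Q^9.4·(…)^5.2 = 3.81×10^-9
D = 0.66·(2.75×10^-9 + 3.81×10^-9)^0.04 = 0.3106 m = 311 mm
Check: V = 0.887 m/s, Re = 3.42×10^5, f = 0.01577, h_f = 4.42 m ≈ 4.70 m ✓

D ≈ 311 mm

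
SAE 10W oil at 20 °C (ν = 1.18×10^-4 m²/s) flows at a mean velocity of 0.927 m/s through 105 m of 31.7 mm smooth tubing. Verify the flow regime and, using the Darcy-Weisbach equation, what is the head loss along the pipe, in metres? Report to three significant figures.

Re = VD/ν = 0.927·0.03170/1.18×10^-4 = 249 → laminar (Re < 2300)
f = 64/Re = 0.2570
h_f = f(L/D)V²/(2g) = 0.2570·(105/0.03170)·0.927²/(2·9.81) = 37.28 m

h_f ≈ 37.3 m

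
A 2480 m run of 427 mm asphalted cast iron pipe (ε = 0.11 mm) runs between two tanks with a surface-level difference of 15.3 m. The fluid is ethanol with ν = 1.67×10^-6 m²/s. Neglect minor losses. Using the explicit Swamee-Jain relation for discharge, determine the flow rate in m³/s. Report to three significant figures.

Q ≈ 0.257 m³/s

Swamee-Jain (Type II): Q = -0.965·√(gD⁵h_f/L)·ln[ε/(3.7D) + √(3.17ν²L/(gD³h_f))]
√(gD⁵h_f/L) = √(9.81·0.427⁵·15.3/2480) = 0.02931
ε/(3.7D) = 6.96×10^-5; √(3.17ν²L/(gD³h_f)) = 4.33×10^-5
Q = -0.965·0.02931·ln(1.129×10^-4) = 0.2571 m³/s
Check: V = 1.80 m/s, Re = 4.59×10^5, f = 0.01613, h_f = 15.4 m ≈ 15.3 m ✓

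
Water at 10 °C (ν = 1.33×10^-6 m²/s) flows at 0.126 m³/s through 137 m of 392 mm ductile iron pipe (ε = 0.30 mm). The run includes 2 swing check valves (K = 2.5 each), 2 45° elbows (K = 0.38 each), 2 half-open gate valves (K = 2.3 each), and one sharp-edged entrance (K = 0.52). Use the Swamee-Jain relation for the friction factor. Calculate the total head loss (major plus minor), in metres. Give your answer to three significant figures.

V = 4Q/(πD²) = 1.044 m/s; V²/2g = 0.05555 m
Re = 3.08×10^5, ε/D = 7.65×10^-4 → f = 0.01968 (Swamee-Jain)
Major: h_f = f(L/D)·V²/2g = 0.01968·349.5·0.05555 = 0.3821 m
Minor: ΣK = 10.9; h_m = ΣK·V²/2g = 0.6044 m
Total H_L = 0.3821 + 0.6044 = 0.9865 m

H_L ≈ 0.987 m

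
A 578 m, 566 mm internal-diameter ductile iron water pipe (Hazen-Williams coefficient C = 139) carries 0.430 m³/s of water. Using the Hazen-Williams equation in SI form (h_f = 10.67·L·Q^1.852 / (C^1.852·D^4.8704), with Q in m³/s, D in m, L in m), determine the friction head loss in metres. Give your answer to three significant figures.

h_f ≈ 2.22 m

h_f = 10.67·578·0.430^1.852 / (139^1.852·0.566^4.8704) = 2.220 m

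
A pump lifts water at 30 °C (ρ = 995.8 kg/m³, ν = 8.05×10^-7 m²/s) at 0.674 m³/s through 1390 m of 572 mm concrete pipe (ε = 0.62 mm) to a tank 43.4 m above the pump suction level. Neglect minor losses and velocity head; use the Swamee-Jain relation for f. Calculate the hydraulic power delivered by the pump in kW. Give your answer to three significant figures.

V = 4Q/(πD²) = 2.623 m/s; Re = 1.86×10^6; ε/D = 0.00108; f = 0.02024
h_f = f(L/D)V²/2g = 17.25 m
Total head H = z + h_f = 43.4 + 17.25 = 60.65 m
P_hyd = ρgQH = 995.8·9.81·0.674·60.65 = 399.3 kW

P_hyd ≈ 399 kW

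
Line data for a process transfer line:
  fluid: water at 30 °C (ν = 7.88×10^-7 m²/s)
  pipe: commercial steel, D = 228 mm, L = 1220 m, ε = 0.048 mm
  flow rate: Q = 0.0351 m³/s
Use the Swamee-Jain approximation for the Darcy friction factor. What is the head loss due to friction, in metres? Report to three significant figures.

V = 4Q/(πD²) = 4·0.0351/(π·0.228²) = 0.8597 m/s
Re = VD/ν = 0.8597·0.228/7.88×10^-7 = 2.49×10^5 → turbulent
ε/D = 0.048/228 = 2.11×10^-4
Swamee-Jain: f = 0.01675
h_f = f(L/D)V²/(2g) = 0.01675·(1220/0.228)·0.8597²/(2·9.81) = 3.375 m

h_f ≈ 3.38 m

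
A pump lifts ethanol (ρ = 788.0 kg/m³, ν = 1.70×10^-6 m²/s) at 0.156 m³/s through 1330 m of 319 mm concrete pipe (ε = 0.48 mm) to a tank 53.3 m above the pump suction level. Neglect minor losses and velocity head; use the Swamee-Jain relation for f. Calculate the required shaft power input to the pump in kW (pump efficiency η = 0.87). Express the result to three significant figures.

V = 4Q/(πD²) = 1.952 m/s; Re = 3.66×10^5; ε/D = 0.00150; f = 0.02249
h_f = f(L/D)V²/2g = 18.21 m
Total head H = z + h_f = 53.3 + 18.21 = 71.51 m
P_hyd = ρgQH = 788.0·9.81·0.156·71.51 = 86.23 kW
P_shaft = P_hyd/η = 86.23/0.87 = 99.11 kW

P_shaft ≈ 99.1 kW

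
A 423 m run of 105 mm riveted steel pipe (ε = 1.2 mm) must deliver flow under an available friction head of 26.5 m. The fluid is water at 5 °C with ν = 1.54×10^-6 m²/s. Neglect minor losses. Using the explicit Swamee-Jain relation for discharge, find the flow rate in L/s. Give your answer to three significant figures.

Swamee-Jain (Type II): Q = -0.965·√(gD⁵h_f/L)·ln[ε/(3.7D) + √(3.17ν²L/(gD³h_f))]
√(gD⁵h_f/L) = √(9.81·0.105⁵·26.5/423) = 0.002801
ε/(3.7D) = 0.00309; √(3.17ν²L/(gD³h_f)) = 1.03×10^-4
Q = -0.965·0.002801·ln(0.003192) = 0.01553 m³/s
Check: V = 1.79 m/s, Re = 1.22×10^5, f = 0.04034, h_f = 26.7 m ≈ 26.5 m ✓

Q ≈ 15.5 L/s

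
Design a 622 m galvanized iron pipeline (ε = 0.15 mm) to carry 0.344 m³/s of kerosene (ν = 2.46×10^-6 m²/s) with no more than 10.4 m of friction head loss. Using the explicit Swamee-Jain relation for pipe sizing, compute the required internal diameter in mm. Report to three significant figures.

Swamee-Jain (Type III): D = 0.66·[ε^1.25·(LQ²/(gh_f))^4.75 + ν·Q^9.4·(L/(gh_f))^5.2]^0.04
LQ²/(gh_f) = 0.7214; L/(gh_f) = 6.097
Term 1 = ε^1.25·(…)^4.75 = 3.52×10^-6; Term 2 = ν·Q^9.4·(…)^5.2 = 1.31×10^-6
D = 0.66·(3.52×10^-6 + 1.31×10^-6)^0.04 = 0.4045 m = 404 mm
Check: V = 2.68 m/s, Re = 4.40×10^5, f = 0.01705, h_f = 9.58 m ≈ 10.4 m ✓

D ≈ 404 mm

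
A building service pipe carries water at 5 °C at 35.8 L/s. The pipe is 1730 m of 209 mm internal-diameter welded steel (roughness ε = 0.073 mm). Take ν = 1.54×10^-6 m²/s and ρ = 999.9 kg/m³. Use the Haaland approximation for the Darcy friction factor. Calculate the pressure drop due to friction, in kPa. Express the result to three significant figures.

Δp ≈ 83.5 kPa

V = 4Q/(πD²) = 4·0.0358/(π·0.209²) = 1.044 m/s
Re = VD/ν = 1.044·0.209/1.54×10^-6 = 1.42×10^5 → turbulent
ε/D = 0.073/209 = 3.49×10^-4
Haaland: f = 0.01852
h_f = f(L/D)V²/(2g) = 0.01852·(1730/0.209)·1.044²/(2·9.81) = 8.509 m
Δp = ρg·h_f = 999.9·9.81·8.509 = 83.47 kPa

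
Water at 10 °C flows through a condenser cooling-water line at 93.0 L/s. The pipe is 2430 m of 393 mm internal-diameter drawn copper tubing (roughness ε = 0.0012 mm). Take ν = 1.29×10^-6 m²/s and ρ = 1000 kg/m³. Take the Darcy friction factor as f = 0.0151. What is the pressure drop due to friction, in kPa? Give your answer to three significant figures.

Δp ≈ 27.4 kPa

V = 4Q/(πD²) = 4·0.0930/(π·0.393²) = 0.7667 m/s
h_f = f(L/D)V²/(2g) = 0.01510·(2430/0.393)·0.7667²/(2·9.81) = 2.797 m
Δp = ρg·h_f = 1000·9.81·2.797 = 27.44 kPa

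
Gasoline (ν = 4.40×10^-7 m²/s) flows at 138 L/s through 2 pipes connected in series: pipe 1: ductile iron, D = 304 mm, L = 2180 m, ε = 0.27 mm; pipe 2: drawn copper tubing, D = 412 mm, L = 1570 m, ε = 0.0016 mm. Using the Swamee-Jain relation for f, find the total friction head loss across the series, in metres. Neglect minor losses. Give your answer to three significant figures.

Pipe 1: V = 1.901 m/s, Re = 1.31×10^6, ε/D = 8.88×10^-4, f = 0.01941, h_1 = f(L/D)V²/2g = 25.65 m
Pipe 2: V = 1.035 m/s, Re = 9.69×10^5, ε/D = 3.88×10^-6, f = 0.01176, h_2 = f(L/D)V²/2g = 2.448 m
Series → Q common, losses add: H = Σh = 28.10 m

H ≈ 28.1 m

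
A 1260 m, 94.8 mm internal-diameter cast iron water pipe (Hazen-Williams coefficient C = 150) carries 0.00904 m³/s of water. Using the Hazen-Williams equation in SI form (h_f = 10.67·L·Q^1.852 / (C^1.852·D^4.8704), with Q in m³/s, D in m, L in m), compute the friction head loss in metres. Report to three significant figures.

h_f ≈ 19.8 m

h_f = 10.67·1260·0.00904^1.852 / (150^1.852·0.0948^4.8704) = 19.80 m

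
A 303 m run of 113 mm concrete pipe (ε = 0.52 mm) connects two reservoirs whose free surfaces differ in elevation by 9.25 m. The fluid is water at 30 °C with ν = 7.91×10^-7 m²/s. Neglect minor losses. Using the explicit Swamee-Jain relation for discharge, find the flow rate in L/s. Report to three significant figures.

Q ≈ 15.0 L/s

Swamee-Jain (Type II): Q = -0.965·√(gD⁵h_f/L)·ln[ε/(3.7D) + √(3.17ν²L/(gD³h_f))]
√(gD⁵h_f/L) = √(9.81·0.113⁵·9.25/303) = 0.002349
ε/(3.7D) = 0.00124; √(3.17ν²L/(gD³h_f)) = 6.77×10^-5
Q = -0.965·0.002349·ln(0.001311) = 0.01504 m³/s
Check: V = 1.50 m/s, Re = 2.14×10^5, f = 0.03026, h_f = 9.30 m ≈ 9.25 m ✓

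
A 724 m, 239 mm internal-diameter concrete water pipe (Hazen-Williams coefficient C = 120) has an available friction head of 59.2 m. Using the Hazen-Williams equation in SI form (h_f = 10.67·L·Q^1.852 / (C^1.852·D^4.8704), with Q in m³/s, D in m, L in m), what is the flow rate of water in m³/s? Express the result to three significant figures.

Rearranging: Q = [h_f·C^1.852·D^4.8704 / (10.67·L)]^(1/1.852)
Q = [59.2·120^1.852·0.239^4.8704 / (10.67·724)]^0.540 = 0.2005 m³/s

Q ≈ 0.201 m³/s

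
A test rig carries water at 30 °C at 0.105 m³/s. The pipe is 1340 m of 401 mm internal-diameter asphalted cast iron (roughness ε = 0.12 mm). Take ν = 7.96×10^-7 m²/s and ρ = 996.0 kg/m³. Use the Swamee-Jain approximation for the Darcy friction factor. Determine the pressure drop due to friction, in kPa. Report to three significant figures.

Δp ≈ 19.1 kPa

V = 4Q/(πD²) = 4·0.105/(π·0.401²) = 0.8314 m/s
Re = VD/ν = 0.8314·0.401/7.96×10^-7 = 4.19×10^5 → turbulent
ε/D = 0.12/401 = 2.99×10^-4
Swamee-Jain: f = 0.01658
h_f = f(L/D)V²/(2g) = 0.01658·(1340/0.401)·0.8314²/(2·9.81) = 1.952 m
Δp = ρg·h_f = 996.0·9.81·1.952 = 19.07 kPa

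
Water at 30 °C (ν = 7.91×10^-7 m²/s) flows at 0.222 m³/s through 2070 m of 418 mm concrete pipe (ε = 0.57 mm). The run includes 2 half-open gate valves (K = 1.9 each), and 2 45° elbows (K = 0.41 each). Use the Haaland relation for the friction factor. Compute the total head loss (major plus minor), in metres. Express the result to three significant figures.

H_L ≈ 14.8 m

V = 4Q/(πD²) = 1.618 m/s; V²/2g = 0.1334 m
Re = 8.55×10^5, ε/D = 0.00136 → f = 0.02150 (Haaland)
Major: h_f = f(L/D)·V²/2g = 0.02150·4952·0.1334 = 14.20 m
Minor: ΣK = 4.62; h_m = ΣK·V²/2g = 0.6163 m
Total H_L = 14.20 + 0.6163 = 14.82 m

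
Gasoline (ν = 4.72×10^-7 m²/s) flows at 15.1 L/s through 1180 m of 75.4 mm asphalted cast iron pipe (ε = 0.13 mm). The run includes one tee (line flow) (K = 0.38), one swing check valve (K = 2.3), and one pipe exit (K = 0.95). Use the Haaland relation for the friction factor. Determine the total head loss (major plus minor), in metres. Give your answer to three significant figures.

V = 4Q/(πD²) = 3.382 m/s; V²/2g = 0.5829 m
Re = 5.40×10^5, ε/D = 0.00172 → f = 0.02290 (Haaland)
Major: h_f = f(L/D)·V²/2g = 0.02290·15650·0.5829 = 208.9 m
Minor: ΣK = 3.63; h_m = ΣK·V²/2g = 2.116 m
Total H_L = 208.9 + 2.116 = 211.0 m

H_L ≈ 211 m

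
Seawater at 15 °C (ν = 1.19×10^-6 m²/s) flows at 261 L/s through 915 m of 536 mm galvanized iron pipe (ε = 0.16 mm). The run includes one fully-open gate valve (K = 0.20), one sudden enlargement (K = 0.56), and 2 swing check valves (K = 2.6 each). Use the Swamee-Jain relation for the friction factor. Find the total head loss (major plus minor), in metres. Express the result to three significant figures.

V = 4Q/(πD²) = 1.157 m/s; V²/2g = 0.06819 m
Re = 5.21×10^5, ε/D = 2.99×10^-4 → f = 0.01632 (Swamee-Jain)
Major: h_f = f(L/D)·V²/2g = 0.01632·1707·0.06819 = 1.899 m
Minor: ΣK = 5.96; h_m = ΣK·V²/2g = 0.4064 m
Total H_L = 1.899 + 0.4064 = 2.306 m

H_L ≈ 2.31 m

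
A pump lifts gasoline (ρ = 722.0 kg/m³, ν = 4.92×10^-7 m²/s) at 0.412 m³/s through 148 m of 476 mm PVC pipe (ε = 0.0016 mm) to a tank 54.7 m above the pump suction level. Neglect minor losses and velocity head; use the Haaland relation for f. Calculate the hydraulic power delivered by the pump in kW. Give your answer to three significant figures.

P_hyd ≈ 162 kW

V = 4Q/(πD²) = 2.315 m/s; Re = 2.24×10^6; ε/D = 3.36×10^-6; f = 0.01026
h_f = f(L/D)V²/2g = 0.8716 m
Total head H = z + h_f = 54.7 + 0.8716 = 55.57 m
P_hyd = ρgQH = 722.0·9.81·0.412·55.57 = 162.2 kW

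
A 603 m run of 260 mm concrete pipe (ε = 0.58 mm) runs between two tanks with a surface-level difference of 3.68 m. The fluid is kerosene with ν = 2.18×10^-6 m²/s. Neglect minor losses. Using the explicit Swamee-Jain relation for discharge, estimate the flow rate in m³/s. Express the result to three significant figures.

Q ≈ 0.0589 m³/s

Swamee-Jain (Type II): Q = -0.965·√(gD⁵h_f/L)·ln[ε/(3.7D) + √(3.17ν²L/(gD³h_f))]
√(gD⁵h_f/L) = √(9.81·0.260⁵·3.68/603) = 0.008434
ε/(3.7D) = 6.03×10^-4; √(3.17ν²L/(gD³h_f)) = 1.20×10^-4
Q = -0.965·0.008434·ln(7.226×10^-4) = 0.05887 m³/s
Check: V = 1.11 m/s, Re = 1.32×10^5, f = 0.02554, h_f = 3.71 m ≈ 3.68 m ✓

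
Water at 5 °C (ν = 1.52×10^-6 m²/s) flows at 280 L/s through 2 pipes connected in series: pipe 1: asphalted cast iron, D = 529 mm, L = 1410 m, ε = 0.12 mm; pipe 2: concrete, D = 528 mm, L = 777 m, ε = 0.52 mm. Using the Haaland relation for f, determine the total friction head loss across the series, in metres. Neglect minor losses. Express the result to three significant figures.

Pipe 1: V = 1.274 m/s, Re = 4.43×10^5, ε/D = 2.27×10^-4, f = 0.01569, h_1 = f(L/D)V²/2g = 3.458 m
Pipe 2: V = 1.279 m/s, Re = 4.44×10^5, ε/D = 9.85×10^-4, f = 0.02019, h_2 = f(L/D)V²/2g = 2.477 m
Series → Q common, losses add: H = Σh = 5.935 m

H ≈ 5.94 m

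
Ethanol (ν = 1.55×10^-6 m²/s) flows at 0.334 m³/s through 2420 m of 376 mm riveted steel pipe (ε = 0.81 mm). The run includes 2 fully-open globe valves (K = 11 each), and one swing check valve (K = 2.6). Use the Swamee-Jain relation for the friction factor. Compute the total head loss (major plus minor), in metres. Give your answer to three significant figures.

V = 4Q/(πD²) = 3.008 m/s; V²/2g = 0.4612 m
Re = 7.30×10^5, ε/D = 0.00215 → f = 0.02422 (Swamee-Jain)
Major: h_f = f(L/D)·V²/2g = 0.02422·6436·0.4612 = 71.89 m
Minor: ΣK = 24.6; h_m = ΣK·V²/2g = 11.34 m
Total H_L = 71.89 + 11.34 = 83.23 m

H_L ≈ 83.2 m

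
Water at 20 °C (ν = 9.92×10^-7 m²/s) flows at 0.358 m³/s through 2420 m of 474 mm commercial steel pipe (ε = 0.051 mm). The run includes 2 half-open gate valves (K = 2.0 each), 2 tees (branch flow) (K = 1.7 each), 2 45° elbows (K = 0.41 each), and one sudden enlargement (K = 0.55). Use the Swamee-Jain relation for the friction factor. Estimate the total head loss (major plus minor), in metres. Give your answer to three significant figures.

V = 4Q/(πD²) = 2.029 m/s; V²/2g = 0.2098 m
Re = 9.69×10^5, ε/D = 1.08×10^-4 → f = 0.01365 (Swamee-Jain)
Major: h_f = f(L/D)·V²/2g = 0.01365·5105·0.2098 = 14.62 m
Minor: ΣK = 8.77; h_m = ΣK·V²/2g = 1.840 m
Total H_L = 14.62 + 1.840 = 16.46 m

H_L ≈ 16.5 m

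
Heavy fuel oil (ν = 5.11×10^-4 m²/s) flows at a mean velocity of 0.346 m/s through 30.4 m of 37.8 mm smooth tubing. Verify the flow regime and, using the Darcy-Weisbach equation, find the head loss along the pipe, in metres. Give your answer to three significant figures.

h_f ≈ 12.3 m

Re = VD/ν = 0.346·0.03780/5.11×10^-4 = 25.6 → laminar (Re < 2300)
f = 64/Re = 2.501
h_f = f(L/D)V²/(2g) = 2.501·(30.4/0.03780)·0.346²/(2·9.81) = 12.27 m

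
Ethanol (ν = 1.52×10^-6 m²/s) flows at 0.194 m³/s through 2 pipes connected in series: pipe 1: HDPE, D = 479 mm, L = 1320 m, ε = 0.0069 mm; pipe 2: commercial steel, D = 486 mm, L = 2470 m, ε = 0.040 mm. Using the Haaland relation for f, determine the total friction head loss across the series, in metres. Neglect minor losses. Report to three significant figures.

Pipe 1: V = 1.077 m/s, Re = 3.39×10^5, ε/D = 1.44×10^-5, f = 0.01415, h_1 = f(L/D)V²/2g = 2.303 m
Pipe 2: V = 1.046 m/s, Re = 3.34×10^5, ε/D = 8.23×10^-5, f = 0.01484, h_2 = f(L/D)V²/2g = 4.203 m
Series → Q common, losses add: H = Σh = 6.506 m

H ≈ 6.51 m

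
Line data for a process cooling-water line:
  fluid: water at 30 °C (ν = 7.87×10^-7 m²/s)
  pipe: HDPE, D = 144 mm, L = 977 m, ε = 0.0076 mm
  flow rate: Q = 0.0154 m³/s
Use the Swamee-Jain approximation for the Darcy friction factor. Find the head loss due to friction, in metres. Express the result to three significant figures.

h_f ≈ 5.07 m

V = 4Q/(πD²) = 4·0.0154/(π·0.144²) = 0.9456 m/s
Re = VD/ν = 0.9456·0.144/7.87×10^-7 = 1.73×10^5 → turbulent
ε/D = 0.0076/144 = 5.28×10^-5
Swamee-Jain: f = 0.01641
h_f = f(L/D)V²/(2g) = 0.01641·(977/0.144)·0.9456²/(2·9.81) = 5.075 m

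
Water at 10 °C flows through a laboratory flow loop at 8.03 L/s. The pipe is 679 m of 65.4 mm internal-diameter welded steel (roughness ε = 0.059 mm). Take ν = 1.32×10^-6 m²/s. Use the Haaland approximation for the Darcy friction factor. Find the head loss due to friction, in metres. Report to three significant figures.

h_f ≈ 64.4 m

V = 4Q/(πD²) = 4·0.00803/(π·0.0654²) = 2.390 m/s
Re = VD/ν = 2.390·0.0654/1.32×10^-6 = 1.18×10^5 → turbulent
ε/D = 0.059/65.4 = 9.02×10^-4
Haaland: f = 0.02129
h_f = f(L/D)V²/(2g) = 0.02129·(679/0.0654)·2.390²/(2·9.81) = 64.39 m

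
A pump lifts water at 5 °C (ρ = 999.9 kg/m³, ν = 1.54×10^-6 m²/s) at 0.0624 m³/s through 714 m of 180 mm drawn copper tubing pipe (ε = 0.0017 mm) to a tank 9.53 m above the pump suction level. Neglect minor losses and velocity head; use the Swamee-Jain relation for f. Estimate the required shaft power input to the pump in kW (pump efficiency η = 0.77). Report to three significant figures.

V = 4Q/(πD²) = 2.452 m/s; Re = 2.87×10^5; ε/D = 9.44×10^-6; f = 0.01461
h_f = f(L/D)V²/2g = 17.76 m
Total head H = z + h_f = 9.53 + 17.76 = 27.29 m
P_hyd = ρgQH = 999.9·9.81·0.0624·27.29 = 16.70 kW
P_shaft = P_hyd/η = 16.70/0.77 = 21.69 kW

P_shaft ≈ 21.7 kW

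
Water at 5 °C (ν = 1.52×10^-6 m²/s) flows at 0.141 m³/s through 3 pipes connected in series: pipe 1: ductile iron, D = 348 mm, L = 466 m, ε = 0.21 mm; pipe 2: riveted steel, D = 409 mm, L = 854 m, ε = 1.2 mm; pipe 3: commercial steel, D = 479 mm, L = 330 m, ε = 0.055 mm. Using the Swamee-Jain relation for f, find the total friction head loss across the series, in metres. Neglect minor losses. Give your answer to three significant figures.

Pipe 1: V = 1.482 m/s, Re = 3.39×10^5, ε/D = 6.03×10^-4, f = 0.01876, h_1 = f(L/D)V²/2g = 2.813 m
Pipe 2: V = 1.073 m/s, Re = 2.89×10^5, ε/D = 0.00293, f = 0.02663, h_2 = f(L/D)V²/2g = 3.264 m
Pipe 3: V = 0.7825 m/s, Re = 2.47×10^5, ε/D = 1.15×10^-4, f = 0.01600, h_3 = f(L/D)V²/2g = 0.3441 m
Series → Q common, losses add: H = Σh = 6.422 m

H ≈ 6.42 m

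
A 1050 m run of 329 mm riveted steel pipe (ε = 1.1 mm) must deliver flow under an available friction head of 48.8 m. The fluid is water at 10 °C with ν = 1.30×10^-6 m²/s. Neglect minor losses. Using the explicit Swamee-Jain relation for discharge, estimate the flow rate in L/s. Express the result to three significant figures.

Q ≈ 283 L/s

Swamee-Jain (Type II): Q = -0.965·√(gD⁵h_f/L)·ln[ε/(3.7D) + √(3.17ν²L/(gD³h_f))]
√(gD⁵h_f/L) = √(9.81·0.329⁵·48.8/1050) = 0.04192
ε/(3.7D) = 9.04×10^-4; √(3.17ν²L/(gD³h_f)) = 1.82×10^-5
Q = -0.965·0.04192·ln(9.218×10^-4) = 0.2827 m³/s
Check: V = 3.33 m/s, Re = 8.42×10^5, f = 0.02721, h_f = 49.0 m ≈ 48.8 m ✓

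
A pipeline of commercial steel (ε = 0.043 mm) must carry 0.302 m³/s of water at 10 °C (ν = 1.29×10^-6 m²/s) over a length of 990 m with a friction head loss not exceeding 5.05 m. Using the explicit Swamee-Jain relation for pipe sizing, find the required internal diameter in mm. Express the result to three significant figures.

D ≈ 465 mm

Swamee-Jain (Type III): D = 0.66·[ε^1.25·(LQ²/(gh_f))^4.75 + ν·Q^9.4·(L/(gh_f))^5.2]^0.04
LQ²/(gh_f) = 1.823; L/(gh_f) = 19.98
Term 1 = ε^1.25·(…)^4.75 = 6.03×10^-5; Term 2 = ν·Q^9.4·(…)^5.2 = 9.69×10^-5
D = 0.66·(6.03×10^-5 + 9.69×10^-5)^0.04 = 0.4649 m = 465 mm
Check: V = 1.78 m/s, Re = 6.41×10^5, f = 0.01398, h_f = 4.80 m ≈ 5.05 m ✓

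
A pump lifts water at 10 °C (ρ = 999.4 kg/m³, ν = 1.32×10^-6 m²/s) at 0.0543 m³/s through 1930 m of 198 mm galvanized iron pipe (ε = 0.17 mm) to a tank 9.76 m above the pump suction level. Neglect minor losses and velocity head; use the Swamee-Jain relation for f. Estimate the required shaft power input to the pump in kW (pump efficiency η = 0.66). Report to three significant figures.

P_shaft ≈ 33.1 kW

V = 4Q/(πD²) = 1.764 m/s; Re = 2.65×10^5; ε/D = 8.59×10^-4; f = 0.02027
h_f = f(L/D)V²/2g = 31.32 m
Total head H = z + h_f = 9.76 + 31.32 = 41.08 m
P_hyd = ρgQH = 999.4·9.81·0.0543·41.08 = 21.87 kW
P_shaft = P_hyd/η = 21.87/0.66 = 33.13 kW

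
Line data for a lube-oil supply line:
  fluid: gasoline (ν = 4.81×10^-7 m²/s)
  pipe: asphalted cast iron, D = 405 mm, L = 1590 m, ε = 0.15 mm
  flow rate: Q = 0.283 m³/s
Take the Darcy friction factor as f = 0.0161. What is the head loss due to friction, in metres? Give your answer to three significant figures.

V = 4Q/(πD²) = 4·0.283/(π·0.405²) = 2.197 m/s
h_f = f(L/D)V²/(2g) = 0.01610·(1590/0.405)·2.197²/(2·9.81) = 15.55 m

h_f ≈ 15.5 m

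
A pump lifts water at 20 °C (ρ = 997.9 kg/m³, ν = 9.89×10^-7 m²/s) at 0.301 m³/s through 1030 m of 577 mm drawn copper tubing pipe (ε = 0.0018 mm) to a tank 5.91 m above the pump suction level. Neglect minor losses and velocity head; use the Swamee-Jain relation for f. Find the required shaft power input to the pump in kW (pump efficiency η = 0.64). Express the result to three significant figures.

P_shaft ≈ 34.1 kW

V = 4Q/(πD²) = 1.151 m/s; Re = 6.72×10^5; ε/D = 3.12×10^-6; f = 0.01249
h_f = f(L/D)V²/2g = 1.505 m
Total head H = z + h_f = 5.91 + 1.505 = 7.415 m
P_hyd = ρgQH = 997.9·9.81·0.301·7.415 = 21.85 kW
P_shaft = P_hyd/η = 21.85/0.64 = 34.14 kW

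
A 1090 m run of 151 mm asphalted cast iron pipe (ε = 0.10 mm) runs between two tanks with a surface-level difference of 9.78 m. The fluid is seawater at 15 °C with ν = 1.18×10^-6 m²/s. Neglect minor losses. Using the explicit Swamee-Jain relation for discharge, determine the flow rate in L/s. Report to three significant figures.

Swamee-Jain (Type II): Q = -0.965·√(gD⁵h_f/L)·ln[ε/(3.7D) + √(3.17ν²L/(gD³h_f))]
√(gD⁵h_f/L) = √(9.81·0.151⁵·9.78/1090) = 0.002629
ε/(3.7D) = 1.79×10^-4; √(3.17ν²L/(gD³h_f)) = 1.21×10^-4
Q = -0.965·0.002629·ln(2.997×10^-4) = 0.02058 m³/s
Check: V = 1.15 m/s, Re = 1.47×10^5, f = 0.02026, h_f = 9.85 m ≈ 9.78 m ✓

Q ≈ 20.6 L/s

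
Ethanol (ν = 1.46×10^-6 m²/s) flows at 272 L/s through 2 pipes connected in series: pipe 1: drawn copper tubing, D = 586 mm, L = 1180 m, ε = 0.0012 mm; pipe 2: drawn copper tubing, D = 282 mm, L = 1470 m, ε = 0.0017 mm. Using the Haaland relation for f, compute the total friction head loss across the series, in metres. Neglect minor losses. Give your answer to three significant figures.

Pipe 1: V = 1.009 m/s, Re = 4.05×10^5, ε/D = 2.05×10^-6, f = 0.01359, h_1 = f(L/D)V²/2g = 1.419 m
Pipe 2: V = 4.355 m/s, Re = 8.41×10^5, ε/D = 6.03×10^-6, f = 0.01202, h_2 = f(L/D)V²/2g = 60.58 m
Series → Q common, losses add: H = Σh = 62.00 m

H ≈ 62.0 m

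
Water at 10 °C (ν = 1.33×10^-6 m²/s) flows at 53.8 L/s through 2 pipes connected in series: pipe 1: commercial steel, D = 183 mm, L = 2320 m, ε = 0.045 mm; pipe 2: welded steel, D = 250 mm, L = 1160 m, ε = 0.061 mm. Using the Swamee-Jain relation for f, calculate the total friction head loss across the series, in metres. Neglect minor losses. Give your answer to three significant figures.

H ≈ 50.3 m

Pipe 1: V = 2.045 m/s, Re = 2.81×10^5, ε/D = 2.46×10^-4, f = 0.01678, h_1 = f(L/D)V²/2g = 45.36 m
Pipe 2: V = 1.096 m/s, Re = 2.06×10^5, ε/D = 2.44×10^-4, f = 0.01737, h_2 = f(L/D)V²/2g = 4.934 m
Series → Q common, losses add: H = Σh = 50.29 m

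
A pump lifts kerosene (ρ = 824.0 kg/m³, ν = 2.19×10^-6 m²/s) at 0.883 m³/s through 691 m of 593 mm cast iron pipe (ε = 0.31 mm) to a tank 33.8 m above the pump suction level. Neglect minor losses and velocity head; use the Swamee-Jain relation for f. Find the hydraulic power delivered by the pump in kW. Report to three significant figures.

P_hyd ≈ 317 kW

V = 4Q/(πD²) = 3.197 m/s; Re = 8.66×10^5; ε/D = 5.23×10^-4; f = 0.01753
h_f = f(L/D)V²/2g = 10.64 m
Total head H = z + h_f = 33.8 + 10.64 = 44.44 m
P_hyd = ρgQH = 824.0·9.81·0.883·44.44 = 317.2 kW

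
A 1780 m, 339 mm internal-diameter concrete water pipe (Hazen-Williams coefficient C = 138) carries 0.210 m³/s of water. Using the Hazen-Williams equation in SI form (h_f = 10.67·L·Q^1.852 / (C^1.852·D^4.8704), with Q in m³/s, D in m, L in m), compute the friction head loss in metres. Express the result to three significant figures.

h_f = 10.67·1780·0.210^1.852 / (138^1.852·0.339^4.8704) = 22.30 m

h_f ≈ 22.3 m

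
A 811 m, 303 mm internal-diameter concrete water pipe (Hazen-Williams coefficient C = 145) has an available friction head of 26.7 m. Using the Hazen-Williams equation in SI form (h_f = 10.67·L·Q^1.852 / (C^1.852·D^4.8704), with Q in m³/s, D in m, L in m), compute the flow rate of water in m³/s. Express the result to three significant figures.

Q ≈ 0.277 m³/s

Rearranging: Q = [h_f·C^1.852·D^4.8704 / (10.67·L)]^(1/1.852)
Q = [26.7·145^1.852·0.303^4.8704 / (10.67·811)]^0.540 = 0.2767 m³/s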